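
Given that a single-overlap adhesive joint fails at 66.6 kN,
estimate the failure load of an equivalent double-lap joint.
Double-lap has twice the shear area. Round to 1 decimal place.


Double-lap factor = 2
Expected load = 66.6 * 2 = 133.2 kN

133.2


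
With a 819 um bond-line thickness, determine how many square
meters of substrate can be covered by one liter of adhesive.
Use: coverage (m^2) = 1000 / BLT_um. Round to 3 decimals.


Coverage = 1000 / 819 = 1.221 m^2

1.221


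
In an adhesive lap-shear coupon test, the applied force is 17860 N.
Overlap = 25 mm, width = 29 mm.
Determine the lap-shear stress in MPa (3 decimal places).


stress = F / (overlap * width)
= 17860 / (25 * 29)
= 24.634 MPa

24.634


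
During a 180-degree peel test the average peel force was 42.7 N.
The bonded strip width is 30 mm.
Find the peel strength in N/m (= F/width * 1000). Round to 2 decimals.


Peel strength = F/width * 1000
= 42.7 / 30 * 1000
= 1423.33 N/m

1423.33


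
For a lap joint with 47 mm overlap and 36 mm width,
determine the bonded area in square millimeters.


Area = 47 * 36 = 1692 mm^2

1692


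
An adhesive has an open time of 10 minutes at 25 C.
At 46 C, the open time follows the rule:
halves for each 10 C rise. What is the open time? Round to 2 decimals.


Factor = 2^((46-25)/10) = 4.2871
Open time = 10 / 4.2871 = 2.33 min

2.33


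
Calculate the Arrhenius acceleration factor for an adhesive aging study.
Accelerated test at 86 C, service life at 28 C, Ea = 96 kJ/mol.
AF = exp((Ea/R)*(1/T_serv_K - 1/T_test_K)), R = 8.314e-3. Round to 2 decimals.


T_test = 359.15 K, T_serv = 301.15 K
Ea/R = 96 / 0.008314 = 11546.79
AF = exp(11546.79 * (1/301.15 - 1/359.15))
= 488.82

488.82


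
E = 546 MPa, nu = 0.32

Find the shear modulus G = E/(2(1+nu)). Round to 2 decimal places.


G = 546 / (2 * 1.32)
= 206.82 MPa

206.82


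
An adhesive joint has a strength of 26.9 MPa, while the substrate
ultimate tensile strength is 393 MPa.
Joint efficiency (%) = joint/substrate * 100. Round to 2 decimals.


Efficiency = 26.9 / 393 * 100
= 6.84%

6.84


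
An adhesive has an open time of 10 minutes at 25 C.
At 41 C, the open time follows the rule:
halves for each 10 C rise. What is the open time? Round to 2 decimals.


Factor = 2^((41-25)/10) = 3.0314
Open time = 10 / 3.0314 = 3.30 min

3.30


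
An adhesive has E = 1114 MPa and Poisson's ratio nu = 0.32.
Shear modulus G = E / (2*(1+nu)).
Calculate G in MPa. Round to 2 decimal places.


G = 1114 / (2*(1+0.32))
= 1114 / 2.64
= 421.97 MPa

421.97


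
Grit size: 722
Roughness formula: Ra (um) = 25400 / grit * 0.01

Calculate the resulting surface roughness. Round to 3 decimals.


Ra = 25400 / 722 * 0.01
= 0.352 um

0.352


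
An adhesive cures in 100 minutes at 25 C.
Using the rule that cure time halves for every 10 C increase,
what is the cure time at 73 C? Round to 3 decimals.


Factor = 2^((73 - 25) / 10) = 27.8576
Cure time = 100 / 27.8576
= 3.590 minutes

3.590


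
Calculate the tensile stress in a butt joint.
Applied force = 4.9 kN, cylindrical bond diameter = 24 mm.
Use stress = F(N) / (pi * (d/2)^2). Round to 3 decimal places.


A = pi * 12.0^2 = 452.3893 mm^2
sigma = 4900.0 / 452.3893 = 10.831 MPa

10.831


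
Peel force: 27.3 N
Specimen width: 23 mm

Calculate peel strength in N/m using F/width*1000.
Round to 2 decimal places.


Peel strength = 27.3 / 23 * 1000 = 1186.96 N/m

1186.96


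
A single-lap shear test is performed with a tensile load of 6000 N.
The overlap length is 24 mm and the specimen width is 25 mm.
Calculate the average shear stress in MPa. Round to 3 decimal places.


Shear stress = F / (overlap * width)
= 6000 / (24 * 25)
= 6000 / 600
= 10.000 MPa

10.000


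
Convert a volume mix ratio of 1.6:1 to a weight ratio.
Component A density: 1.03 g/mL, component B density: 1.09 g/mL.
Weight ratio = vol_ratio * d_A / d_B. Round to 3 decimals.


= 1.6 * 1.03 / 1.09 = 1.512

1.512


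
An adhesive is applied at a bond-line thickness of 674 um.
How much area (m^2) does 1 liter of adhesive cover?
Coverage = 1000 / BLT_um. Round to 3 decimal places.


Coverage = 1000 / 674 = 1.484 m^2

1.484


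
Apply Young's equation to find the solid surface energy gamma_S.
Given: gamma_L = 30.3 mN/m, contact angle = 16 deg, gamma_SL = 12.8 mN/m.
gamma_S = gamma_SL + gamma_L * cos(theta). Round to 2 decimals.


theta_rad = 16 * pi/180 = 0.279253
gamma_S = 12.8 + 30.3 * cos(0.279253)
= 41.93 mN/m

41.93


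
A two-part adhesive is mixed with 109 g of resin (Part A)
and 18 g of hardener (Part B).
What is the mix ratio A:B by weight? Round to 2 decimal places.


Mix ratio = mass_A / mass_B
= 109 / 18
= 6.06

6.06


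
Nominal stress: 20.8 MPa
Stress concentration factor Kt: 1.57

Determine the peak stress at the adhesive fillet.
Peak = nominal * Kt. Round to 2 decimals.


Peak stress = 20.8 * 1.57
= 32.66 MPa

32.66


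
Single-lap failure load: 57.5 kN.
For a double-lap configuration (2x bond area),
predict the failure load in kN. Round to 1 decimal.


Failure load = 57.5 * 2 = 115.0 kN

115.0


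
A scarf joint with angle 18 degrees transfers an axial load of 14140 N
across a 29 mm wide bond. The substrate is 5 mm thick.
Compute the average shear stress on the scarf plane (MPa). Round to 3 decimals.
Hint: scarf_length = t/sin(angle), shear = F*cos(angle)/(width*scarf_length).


scarf_length = 5 / sin(18 deg) = 16.1803 mm
cos(18 deg) = 0.951057
shear stress = 14140 * 0.951057 / (29 * 16.1803)
= 28.660 MPa

28.660


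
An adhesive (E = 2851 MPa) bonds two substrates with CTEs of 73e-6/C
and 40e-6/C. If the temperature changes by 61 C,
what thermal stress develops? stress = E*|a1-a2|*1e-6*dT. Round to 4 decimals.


Stress = 2851 * |73 - 40| * 1e-6 * 61
= 5.7391 MPa

5.7391


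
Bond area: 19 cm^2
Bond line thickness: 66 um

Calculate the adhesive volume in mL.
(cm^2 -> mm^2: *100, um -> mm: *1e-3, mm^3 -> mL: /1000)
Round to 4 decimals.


V = 19*100 * 66*1e-3 / 1000
= 0.1254 mL

0.1254


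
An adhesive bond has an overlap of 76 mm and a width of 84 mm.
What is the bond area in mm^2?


Bond area = overlap * width
= 76 * 84
= 6384 mm^2

6384


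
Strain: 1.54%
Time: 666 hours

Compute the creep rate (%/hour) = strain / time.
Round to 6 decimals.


Creep rate = 1.54 / 666
= 0.002312 %/h

0.002312


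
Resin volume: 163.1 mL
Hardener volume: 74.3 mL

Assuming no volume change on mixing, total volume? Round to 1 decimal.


V_total = 163.1 + 74.3 = 237.4 mL

237.4


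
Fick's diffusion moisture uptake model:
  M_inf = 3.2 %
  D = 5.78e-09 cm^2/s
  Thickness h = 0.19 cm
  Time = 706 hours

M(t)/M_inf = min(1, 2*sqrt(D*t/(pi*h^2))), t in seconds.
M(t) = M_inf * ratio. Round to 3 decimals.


t_sec = 706 * 3600 = 2541600
ratio = 2*sqrt(5.78e-09*2541600/(pi*0.19^2))
= min(1, 0.719812)
= 0.719812
M(t) = 3.2 * 0.719812 = 2.303 %

2.303


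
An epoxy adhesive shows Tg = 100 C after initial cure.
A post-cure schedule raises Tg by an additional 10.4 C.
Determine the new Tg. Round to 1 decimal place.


New Tg = 100 + 10.4
= 110.4 C

110.4


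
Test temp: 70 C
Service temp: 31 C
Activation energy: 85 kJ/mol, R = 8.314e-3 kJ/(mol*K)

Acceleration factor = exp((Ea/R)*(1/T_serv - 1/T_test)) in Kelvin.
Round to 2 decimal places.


AF = exp((85/0.008314)*(1/304.15 - 1/343.15))
= 45.62

45.62


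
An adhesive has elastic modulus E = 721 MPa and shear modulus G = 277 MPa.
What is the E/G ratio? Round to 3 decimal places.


E/G = 721 / 277 = 2.603

2.603


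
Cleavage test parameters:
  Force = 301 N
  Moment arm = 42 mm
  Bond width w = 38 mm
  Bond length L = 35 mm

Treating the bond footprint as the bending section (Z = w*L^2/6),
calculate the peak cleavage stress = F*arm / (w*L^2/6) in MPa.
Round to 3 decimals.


M = 301 * 42 = 12642 N*mm
Z = 38 * 35^2 / 6 = 46550 / 6 mm^3
sigma = M / Z = 6 * 12642 / 46550 = 75852 / 46550
= 1.629 MPa

1.629


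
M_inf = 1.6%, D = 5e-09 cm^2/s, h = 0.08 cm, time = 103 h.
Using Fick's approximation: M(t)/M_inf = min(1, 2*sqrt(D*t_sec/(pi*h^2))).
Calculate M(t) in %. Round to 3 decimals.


t = 370800 s
ratio = min(1, 2*sqrt(5e-09*370800/(pi*0.0064)))
= 0.607323
M(t) = 1.6 * 0.607323 = 0.972%

0.972


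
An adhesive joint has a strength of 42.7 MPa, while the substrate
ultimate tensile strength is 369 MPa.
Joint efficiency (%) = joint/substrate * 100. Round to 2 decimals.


Efficiency = 42.7 / 369 * 100
= 11.57%

11.57


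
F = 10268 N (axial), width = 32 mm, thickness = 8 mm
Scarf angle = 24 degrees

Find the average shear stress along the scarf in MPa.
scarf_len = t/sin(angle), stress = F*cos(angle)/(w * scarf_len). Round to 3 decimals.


scarf_len = 8/sin(24 deg) = 19.6687
cos(24 deg) = 0.913545
stress = 10268*0.913545/(32*19.6687) = 14.904 MPa

14.904


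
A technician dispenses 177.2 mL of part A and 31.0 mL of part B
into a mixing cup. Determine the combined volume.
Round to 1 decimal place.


Combined volume = 177.2 + 31.0
= 208.2 mL

208.2


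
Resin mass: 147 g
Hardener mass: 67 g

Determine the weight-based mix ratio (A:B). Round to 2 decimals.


Ratio = 147 / 67 = 2.19

2.19


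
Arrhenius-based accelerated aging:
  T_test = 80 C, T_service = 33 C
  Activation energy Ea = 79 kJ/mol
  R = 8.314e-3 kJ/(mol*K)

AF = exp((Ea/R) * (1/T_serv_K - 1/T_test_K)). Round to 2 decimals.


T_test_K = 353.15, T_serv_K = 306.15
AF = exp((79/8.314e-3) * (1/306.15 - 1/353.15))
= 62.22

62.22


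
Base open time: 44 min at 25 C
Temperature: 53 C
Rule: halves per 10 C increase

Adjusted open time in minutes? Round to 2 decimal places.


Acceleration = 2^((53-25)/10) = 6.9644
Open time = 44 / 6.9644 = 6.32 min

6.32


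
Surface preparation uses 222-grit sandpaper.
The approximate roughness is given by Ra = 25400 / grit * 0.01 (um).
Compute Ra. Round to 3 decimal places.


Ra = 25400 / 222 * 0.01
= 254 / 222
= 1.144 um

1.144


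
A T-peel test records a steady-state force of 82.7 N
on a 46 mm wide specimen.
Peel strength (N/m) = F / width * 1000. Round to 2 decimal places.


Peel strength = 82.7 / 46 * 1000
= 1797.83 N/m

1797.83


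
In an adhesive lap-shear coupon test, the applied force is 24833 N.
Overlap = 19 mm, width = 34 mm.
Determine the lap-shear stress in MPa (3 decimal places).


stress = F / (overlap * width)
= 24833 / (19 * 34)
= 38.441 MPa

38.441


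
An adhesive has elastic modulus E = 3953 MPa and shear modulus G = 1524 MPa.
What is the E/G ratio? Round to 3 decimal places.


E/G = 3953 / 1524 = 2.594

2.594


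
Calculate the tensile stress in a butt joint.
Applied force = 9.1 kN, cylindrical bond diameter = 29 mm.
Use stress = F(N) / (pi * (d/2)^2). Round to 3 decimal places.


A = pi * 14.5^2 = 660.5199 mm^2
sigma = 9100.0 / 660.5199 = 13.777 MPa

13.777


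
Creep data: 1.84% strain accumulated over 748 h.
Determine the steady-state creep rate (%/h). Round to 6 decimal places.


Rate = 1.84 / 748 = 0.002460 %/h

0.002460


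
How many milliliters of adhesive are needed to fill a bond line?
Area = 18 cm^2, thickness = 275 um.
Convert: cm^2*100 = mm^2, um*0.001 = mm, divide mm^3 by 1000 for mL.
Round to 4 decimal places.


= (18 * 100) * (275 * 0.001) / 1000
= 0.4950 mL

0.4950


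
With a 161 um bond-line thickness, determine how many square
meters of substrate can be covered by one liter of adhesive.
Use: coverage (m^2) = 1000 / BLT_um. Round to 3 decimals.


Coverage = 1000 / 161 = 6.211 m^2

6.211


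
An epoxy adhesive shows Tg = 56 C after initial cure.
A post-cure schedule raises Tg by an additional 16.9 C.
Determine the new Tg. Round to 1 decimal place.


New Tg = 56 + 16.9
= 72.9 C

72.9


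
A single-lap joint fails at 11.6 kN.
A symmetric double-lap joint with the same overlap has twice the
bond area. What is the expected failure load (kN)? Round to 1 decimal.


Double-lap load = 2 * 11.6 = 23.2 kN

23.2


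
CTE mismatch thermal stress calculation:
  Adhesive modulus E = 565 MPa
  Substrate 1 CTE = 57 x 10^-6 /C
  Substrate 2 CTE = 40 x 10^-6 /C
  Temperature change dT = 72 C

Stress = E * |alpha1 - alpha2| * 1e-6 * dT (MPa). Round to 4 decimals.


delta_alpha = |57 - 40| = 17 x 10^-6/C
Stress = 565 * 17e-6 * 72
= 0.6916 MPa

0.6916


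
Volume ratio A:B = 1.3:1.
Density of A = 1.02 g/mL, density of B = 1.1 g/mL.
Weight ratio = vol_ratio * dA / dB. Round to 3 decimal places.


Wt ratio = 1.3 * 1.02 / 1.1
= 1.205

1.205


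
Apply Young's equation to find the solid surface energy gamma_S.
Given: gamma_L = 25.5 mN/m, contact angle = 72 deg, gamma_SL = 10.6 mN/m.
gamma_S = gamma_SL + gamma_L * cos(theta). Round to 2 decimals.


theta_rad = 72 * pi/180 = 1.256637
gamma_S = 10.6 + 25.5 * cos(1.256637)
= 18.48 mN/m

18.48


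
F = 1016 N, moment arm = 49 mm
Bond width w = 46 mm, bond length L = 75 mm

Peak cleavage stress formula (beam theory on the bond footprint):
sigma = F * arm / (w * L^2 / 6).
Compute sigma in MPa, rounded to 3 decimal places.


sigma = (1016 * 49) / (46 * 5625 / 6)
= 49784 * 6 / 258750
= 298704 / 258750
= 1.154 MPa

1.154


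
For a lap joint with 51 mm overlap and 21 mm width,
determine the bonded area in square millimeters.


Area = 51 * 21 = 1071 mm^2

1071


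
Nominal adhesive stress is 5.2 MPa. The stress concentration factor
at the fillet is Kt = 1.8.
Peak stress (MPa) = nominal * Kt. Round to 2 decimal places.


Peak = 5.2 * 1.8 = 9.36 MPa

9.36


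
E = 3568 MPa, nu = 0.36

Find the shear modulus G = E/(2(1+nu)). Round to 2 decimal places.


G = 3568 / (2 * 1.36)
= 1311.76 MPa

1311.76


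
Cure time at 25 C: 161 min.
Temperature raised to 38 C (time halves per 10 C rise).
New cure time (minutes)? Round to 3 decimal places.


Acceleration factor = 2^(13/10) = 2.4623
New time = 161 / 2.4623 = 65.386 min

65.386


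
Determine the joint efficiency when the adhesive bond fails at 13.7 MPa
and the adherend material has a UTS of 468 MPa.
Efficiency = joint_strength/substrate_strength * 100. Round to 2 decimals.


Joint efficiency = 13.7 / 468 * 100
= 2.93%

2.93


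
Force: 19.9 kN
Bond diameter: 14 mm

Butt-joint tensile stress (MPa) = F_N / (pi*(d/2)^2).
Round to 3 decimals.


F_N = 19.9 * 1000 = 19900.0 N
A = pi*(7.0)^2 = 153.9380 mm^2
stress = 19900.0 / 153.9380 = 129.273 MPa

129.273


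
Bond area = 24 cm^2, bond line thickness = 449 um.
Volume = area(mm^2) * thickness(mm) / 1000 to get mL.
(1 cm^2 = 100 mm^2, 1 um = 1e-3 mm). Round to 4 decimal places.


area_mm2 = 24 * 100 = 2400
blt_mm = 449 * 1e-3 = 0.449
vol_mm3 = 2400 * 0.449 = 1077.6
vol_mL = 1077.6 / 1000 = 1.0776 mL

1.0776


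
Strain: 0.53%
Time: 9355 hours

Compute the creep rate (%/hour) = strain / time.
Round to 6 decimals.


Creep rate = 0.53 / 9355
= 0.000057 %/h

0.000057


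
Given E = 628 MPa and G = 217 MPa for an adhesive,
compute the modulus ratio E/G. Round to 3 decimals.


E/G ratio = 628 / 217 = 2.894

2.894


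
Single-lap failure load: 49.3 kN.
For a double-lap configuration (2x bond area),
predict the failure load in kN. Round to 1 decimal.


Failure load = 49.3 * 2 = 98.6 kN

98.6


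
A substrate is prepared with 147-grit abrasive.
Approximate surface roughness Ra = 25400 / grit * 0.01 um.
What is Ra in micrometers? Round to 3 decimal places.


Ra = 25400 / 147 * 0.01 = 1.728 um

1.728


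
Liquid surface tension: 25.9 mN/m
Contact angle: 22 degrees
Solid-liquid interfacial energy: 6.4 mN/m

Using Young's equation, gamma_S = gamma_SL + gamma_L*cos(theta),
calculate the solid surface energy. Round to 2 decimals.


gamma_S = 6.4 + 25.9 * cos(22)
= 30.41 mN/m

30.41


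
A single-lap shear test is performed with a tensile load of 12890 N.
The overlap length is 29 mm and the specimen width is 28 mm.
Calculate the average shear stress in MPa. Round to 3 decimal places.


Shear stress = F / (overlap * width)
= 12890 / (29 * 28)
= 12890 / 812
= 15.874 MPa

15.874


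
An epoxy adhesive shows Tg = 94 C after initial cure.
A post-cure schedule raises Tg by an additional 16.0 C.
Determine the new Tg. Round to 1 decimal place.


New Tg = 94 + 16.0
= 110.0 C

110.0


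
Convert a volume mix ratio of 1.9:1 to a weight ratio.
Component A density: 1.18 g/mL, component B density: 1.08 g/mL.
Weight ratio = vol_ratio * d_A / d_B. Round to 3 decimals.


= 1.9 * 1.18 / 1.08 = 2.076

2.076


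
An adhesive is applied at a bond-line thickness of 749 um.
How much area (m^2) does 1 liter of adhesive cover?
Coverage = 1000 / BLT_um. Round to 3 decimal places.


Coverage = 1000 / 749 = 1.335 m^2

1.335


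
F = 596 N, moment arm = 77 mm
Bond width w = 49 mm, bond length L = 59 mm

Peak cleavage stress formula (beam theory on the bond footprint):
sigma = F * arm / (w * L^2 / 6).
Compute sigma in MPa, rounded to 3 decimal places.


sigma = (596 * 77) / (49 * 3481 / 6)
= 45892 * 6 / 170569
= 275352 / 170569
= 1.614 MPa

1.614


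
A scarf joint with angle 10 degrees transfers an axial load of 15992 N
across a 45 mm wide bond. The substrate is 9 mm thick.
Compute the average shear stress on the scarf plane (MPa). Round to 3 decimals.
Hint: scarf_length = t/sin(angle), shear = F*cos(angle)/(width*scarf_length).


scarf_length = 9 / sin(10 deg) = 51.8289 mm
cos(10 deg) = 0.984808
shear stress = 15992 * 0.984808 / (45 * 51.8289)
= 6.753 MPa

6.753


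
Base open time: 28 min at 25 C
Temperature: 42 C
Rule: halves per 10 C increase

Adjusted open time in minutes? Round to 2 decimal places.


Acceleration = 2^((42-25)/10) = 3.2490
Open time = 28 / 3.2490 = 8.62 min

8.62


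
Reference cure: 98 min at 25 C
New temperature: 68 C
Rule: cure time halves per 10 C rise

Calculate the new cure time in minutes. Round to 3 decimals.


factor = 2^((68-25)/10) = 19.6983
t_new = 98 / 19.6983 = 4.975 min

4.975


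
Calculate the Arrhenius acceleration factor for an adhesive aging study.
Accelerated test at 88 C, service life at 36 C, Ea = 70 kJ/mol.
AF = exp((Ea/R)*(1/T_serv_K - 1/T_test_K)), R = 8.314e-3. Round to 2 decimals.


T_test = 361.15 K, T_serv = 309.15 K
Ea/R = 70 / 0.008314 = 8419.53
AF = exp(8419.53 * (1/309.15 - 1/361.15))
= 50.47

50.47


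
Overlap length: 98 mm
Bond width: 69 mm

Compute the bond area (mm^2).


Bond area = 98 * 69 = 6762 mm^2

6762


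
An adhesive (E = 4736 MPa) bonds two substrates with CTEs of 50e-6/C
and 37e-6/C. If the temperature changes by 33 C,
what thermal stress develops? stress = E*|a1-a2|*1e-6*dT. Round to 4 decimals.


Stress = 4736 * |50 - 37| * 1e-6 * 33
= 2.0317 MPa

2.0317


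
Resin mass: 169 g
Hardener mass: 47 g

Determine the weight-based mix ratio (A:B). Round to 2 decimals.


Ratio = 169 / 47 = 3.60

3.60


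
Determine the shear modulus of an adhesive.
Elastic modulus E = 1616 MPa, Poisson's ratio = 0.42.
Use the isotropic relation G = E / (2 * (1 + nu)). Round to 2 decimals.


G = 1616 / (2*(1+0.42)) = 1616 / 2.84
= 569.01 MPa

569.01


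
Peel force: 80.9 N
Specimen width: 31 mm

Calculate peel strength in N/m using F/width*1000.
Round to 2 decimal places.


Peel strength = 80.9 / 31 * 1000 = 2609.68 N/m

2609.68


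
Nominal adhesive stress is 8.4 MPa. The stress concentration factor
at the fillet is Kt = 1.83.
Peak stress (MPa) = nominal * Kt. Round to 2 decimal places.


Peak = 8.4 * 1.83 = 15.37 MPa

15.37


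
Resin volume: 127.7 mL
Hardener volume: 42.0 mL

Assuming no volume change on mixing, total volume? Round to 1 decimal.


V_total = 127.7 + 42.0 = 169.7 mL

169.7


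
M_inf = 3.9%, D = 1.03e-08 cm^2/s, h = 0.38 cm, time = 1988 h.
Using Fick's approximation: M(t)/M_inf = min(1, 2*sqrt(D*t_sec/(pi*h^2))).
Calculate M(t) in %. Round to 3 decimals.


t = 7156800 s
ratio = min(1, 2*sqrt(1.03e-08*7156800/(pi*0.1444)))
= 0.806212
M(t) = 3.9 * 0.806212 = 3.144%

3.144


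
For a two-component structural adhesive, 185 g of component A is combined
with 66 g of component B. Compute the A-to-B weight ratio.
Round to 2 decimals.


Weight ratio A:B = 185 / 66
= 2.80

2.80


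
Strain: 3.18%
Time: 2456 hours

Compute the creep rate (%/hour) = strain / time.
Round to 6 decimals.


Creep rate = 3.18 / 2456
= 0.001295 %/h

0.001295


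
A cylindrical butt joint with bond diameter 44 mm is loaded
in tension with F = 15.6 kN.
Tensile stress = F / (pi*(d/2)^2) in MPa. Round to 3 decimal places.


Area = pi * (44/2)^2 = 1520.5308 mm^2
Stress = 15.6*1000 / 1520.5308
= 10.260 MPa

10.260


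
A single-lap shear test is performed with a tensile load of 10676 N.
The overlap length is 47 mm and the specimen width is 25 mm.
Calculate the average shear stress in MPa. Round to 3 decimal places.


Shear stress = F / (overlap * width)
= 10676 / (47 * 25)
= 10676 / 1175
= 9.086 MPa

9.086


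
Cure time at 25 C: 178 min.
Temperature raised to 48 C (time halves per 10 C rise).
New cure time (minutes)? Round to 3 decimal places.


Acceleration factor = 2^(23/10) = 4.9246
New time = 178 / 4.9246 = 36.145 min

36.145


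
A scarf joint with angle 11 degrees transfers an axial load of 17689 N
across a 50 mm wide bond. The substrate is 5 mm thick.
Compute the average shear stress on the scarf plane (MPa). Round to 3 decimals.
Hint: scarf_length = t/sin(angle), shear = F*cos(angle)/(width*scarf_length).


scarf_length = 5 / sin(11 deg) = 26.2042 mm
cos(11 deg) = 0.981627
shear stress = 17689 * 0.981627 / (50 * 26.2042)
= 13.253 MPa

13.253


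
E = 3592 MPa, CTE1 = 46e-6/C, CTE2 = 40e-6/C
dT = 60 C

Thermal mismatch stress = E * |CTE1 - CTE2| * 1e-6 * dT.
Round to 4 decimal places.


= 3592 * 6e-6 * 60
= 1.2931 MPa

1.2931


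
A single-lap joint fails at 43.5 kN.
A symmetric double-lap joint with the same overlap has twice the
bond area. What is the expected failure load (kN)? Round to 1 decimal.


Double-lap load = 2 * 43.5 = 87.0 kN

87.0


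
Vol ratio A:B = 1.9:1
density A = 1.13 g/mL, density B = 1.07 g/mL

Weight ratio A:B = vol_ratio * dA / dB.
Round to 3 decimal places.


Weight ratio = 1.9 * 1.13 / 1.07
= 2.007

2.007


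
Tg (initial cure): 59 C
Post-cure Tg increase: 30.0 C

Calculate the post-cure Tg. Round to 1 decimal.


Post-cure Tg = 59 + 30.0 = 89.0 C

89.0


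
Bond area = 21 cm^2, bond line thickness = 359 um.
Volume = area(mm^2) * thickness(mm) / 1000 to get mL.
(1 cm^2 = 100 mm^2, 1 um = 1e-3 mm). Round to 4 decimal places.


area_mm2 = 21 * 100 = 2100
blt_mm = 359 * 1e-3 = 0.359
vol_mm3 = 2100 * 0.359 = 753.9
vol_mL = 753.9 / 1000 = 0.7539 mL

0.7539


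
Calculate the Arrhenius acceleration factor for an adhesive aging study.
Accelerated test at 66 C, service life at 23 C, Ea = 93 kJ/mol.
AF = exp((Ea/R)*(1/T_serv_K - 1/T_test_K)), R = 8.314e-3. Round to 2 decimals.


T_test = 339.15 K, T_serv = 296.15 K
Ea/R = 93 / 0.008314 = 11185.95
AF = exp(11185.95 * (1/296.15 - 1/339.15))
= 120.17

120.17


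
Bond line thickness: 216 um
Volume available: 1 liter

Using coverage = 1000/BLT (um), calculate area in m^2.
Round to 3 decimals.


1 L = 1e6 mm^3, thickness = 216 um = 0.216 mm
Area = 1e6 / 0.216 mm^2 = (1e6 / 0.216) / 1e6 m^2 = 1000 / 216 m^2
= 4.630 m^2

4.630


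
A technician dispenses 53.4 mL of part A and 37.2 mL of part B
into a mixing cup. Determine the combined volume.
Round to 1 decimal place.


Combined volume = 53.4 + 37.2
= 90.6 mL

90.6


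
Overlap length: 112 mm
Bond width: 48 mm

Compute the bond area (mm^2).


Bond area = 112 * 48 = 5376 mm^2

5376


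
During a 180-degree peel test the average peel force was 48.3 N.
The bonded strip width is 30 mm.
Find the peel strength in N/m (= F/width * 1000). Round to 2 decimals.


Peel strength = F/width * 1000
= 48.3 / 30 * 1000
= 1610.00 N/m

1610.00


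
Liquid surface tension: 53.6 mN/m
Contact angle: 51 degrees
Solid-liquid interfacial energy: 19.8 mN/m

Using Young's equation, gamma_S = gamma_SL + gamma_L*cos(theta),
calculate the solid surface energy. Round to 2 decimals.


gamma_S = 19.8 + 53.6 * cos(51)
= 53.53 mN/m

53.53


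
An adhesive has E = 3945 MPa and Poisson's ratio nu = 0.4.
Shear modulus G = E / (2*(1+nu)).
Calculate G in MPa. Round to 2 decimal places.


G = 3945 / (2*(1+0.4))
= 3945 / 2.80
= 1408.93 MPa

1408.93


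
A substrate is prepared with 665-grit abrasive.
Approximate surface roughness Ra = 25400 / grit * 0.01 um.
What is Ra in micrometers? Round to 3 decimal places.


Ra = 25400 / 665 * 0.01 = 0.382 um

0.382


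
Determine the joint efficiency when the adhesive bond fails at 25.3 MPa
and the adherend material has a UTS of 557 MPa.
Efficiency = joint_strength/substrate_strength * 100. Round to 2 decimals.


Joint efficiency = 25.3 / 557 * 100
= 4.54%

4.54


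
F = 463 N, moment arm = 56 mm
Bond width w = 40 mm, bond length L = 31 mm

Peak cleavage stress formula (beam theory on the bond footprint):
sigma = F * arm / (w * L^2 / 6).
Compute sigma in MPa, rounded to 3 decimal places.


sigma = (463 * 56) / (40 * 961 / 6)
= 25928 * 6 / 38440
= 155568 / 38440
= 4.047 MPa

4.047


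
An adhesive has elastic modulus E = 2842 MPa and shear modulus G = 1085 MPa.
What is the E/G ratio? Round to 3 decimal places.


E/G = 2842 / 1085 = 2.619

2.619


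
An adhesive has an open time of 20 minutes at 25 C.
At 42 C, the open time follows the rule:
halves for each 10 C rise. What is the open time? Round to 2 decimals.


Factor = 2^((42-25)/10) = 3.2490
Open time = 20 / 3.2490 = 6.16 min

6.16


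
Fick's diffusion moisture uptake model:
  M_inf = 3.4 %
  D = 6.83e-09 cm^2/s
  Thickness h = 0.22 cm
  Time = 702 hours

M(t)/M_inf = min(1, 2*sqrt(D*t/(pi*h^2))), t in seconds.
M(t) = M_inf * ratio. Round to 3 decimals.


t_sec = 702 * 3600 = 2527200
ratio = 2*sqrt(6.83e-09*2527200/(pi*0.22^2))
= min(1, 0.673849)
= 0.673849
M(t) = 3.4 * 0.673849 = 2.291 %

2.291


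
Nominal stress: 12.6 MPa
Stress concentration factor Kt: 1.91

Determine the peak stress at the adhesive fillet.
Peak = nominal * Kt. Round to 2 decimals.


Peak stress = 12.6 * 1.91
= 24.07 MPa

24.07


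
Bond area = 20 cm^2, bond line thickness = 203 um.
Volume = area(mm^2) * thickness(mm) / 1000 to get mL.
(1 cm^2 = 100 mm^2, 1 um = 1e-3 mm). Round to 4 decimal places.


area_mm2 = 20 * 100 = 2000
blt_mm = 203 * 1e-3 = 0.203
vol_mm3 = 2000 * 0.203 = 406.0
vol_mL = 406.0 / 1000 = 0.4060 mL

0.4060


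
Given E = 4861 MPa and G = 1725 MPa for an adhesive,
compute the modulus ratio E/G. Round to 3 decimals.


E/G ratio = 4861 / 1725 = 2.818

2.818


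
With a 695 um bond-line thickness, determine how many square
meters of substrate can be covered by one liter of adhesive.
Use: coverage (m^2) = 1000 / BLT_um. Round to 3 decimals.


Coverage = 1000 / 695 = 1.439 m^2

1.439


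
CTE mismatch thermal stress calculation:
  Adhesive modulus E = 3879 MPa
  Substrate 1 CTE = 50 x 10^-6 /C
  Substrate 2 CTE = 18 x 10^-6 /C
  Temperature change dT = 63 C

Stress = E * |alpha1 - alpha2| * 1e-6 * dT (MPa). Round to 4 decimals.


delta_alpha = |50 - 18| = 32 x 10^-6/C
Stress = 3879 * 32e-6 * 63
= 7.8201 MPa

7.8201


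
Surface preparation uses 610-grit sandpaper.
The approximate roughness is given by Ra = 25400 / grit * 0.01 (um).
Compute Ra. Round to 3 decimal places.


Ra = 25400 / 610 * 0.01
= 254 / 610
= 0.416 um

0.416


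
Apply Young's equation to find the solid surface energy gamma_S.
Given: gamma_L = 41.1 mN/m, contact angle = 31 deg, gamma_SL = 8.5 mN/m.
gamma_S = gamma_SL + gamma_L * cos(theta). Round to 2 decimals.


theta_rad = 31 * pi/180 = 0.541052
gamma_S = 8.5 + 41.1 * cos(0.541052)
= 43.73 mN/m

43.73


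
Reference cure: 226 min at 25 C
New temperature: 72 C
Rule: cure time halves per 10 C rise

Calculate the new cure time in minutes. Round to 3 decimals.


factor = 2^((72-25)/10) = 25.9921
t_new = 226 / 25.9921 = 8.695 min

8.695


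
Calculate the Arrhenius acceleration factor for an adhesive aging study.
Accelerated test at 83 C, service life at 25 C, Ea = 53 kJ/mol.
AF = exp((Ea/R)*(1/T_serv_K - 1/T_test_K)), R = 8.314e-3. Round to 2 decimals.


T_test = 356.15 K, T_serv = 298.15 K
Ea/R = 53 / 0.008314 = 6374.79
AF = exp(6374.79 * (1/298.15 - 1/356.15))
= 32.52

32.52


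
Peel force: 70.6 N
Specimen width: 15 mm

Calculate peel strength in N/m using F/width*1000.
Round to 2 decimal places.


Peel strength = 70.6 / 15 * 1000 = 4706.67 N/m

4706.67


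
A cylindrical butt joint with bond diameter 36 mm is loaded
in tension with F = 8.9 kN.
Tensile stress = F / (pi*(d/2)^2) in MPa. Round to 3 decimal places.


Area = pi * (36/2)^2 = 1017.8760 mm^2
Stress = 8.9*1000 / 1017.8760
= 8.744 MPa

8.744


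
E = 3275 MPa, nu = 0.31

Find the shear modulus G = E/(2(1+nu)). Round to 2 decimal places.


G = 3275 / (2 * 1.31)
= 1250.00 MPa

1250.00


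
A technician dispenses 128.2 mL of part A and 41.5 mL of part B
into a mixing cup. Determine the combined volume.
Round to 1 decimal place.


Combined volume = 128.2 + 41.5
= 169.7 mL

169.7


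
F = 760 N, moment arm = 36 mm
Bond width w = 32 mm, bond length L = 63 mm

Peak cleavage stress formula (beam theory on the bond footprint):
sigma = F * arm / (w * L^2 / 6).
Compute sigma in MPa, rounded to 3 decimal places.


sigma = (760 * 36) / (32 * 3969 / 6)
= 27360 * 6 / 127008
= 164160 / 127008
= 1.293 MPa

1.293


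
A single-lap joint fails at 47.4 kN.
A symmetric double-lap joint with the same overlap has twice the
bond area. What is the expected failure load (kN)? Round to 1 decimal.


Double-lap load = 2 * 47.4 = 94.8 kN

94.8


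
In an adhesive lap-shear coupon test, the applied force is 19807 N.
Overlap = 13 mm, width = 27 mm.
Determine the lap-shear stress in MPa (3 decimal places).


stress = F / (overlap * width)
= 19807 / (13 * 27)
= 56.430 MPa

56.430


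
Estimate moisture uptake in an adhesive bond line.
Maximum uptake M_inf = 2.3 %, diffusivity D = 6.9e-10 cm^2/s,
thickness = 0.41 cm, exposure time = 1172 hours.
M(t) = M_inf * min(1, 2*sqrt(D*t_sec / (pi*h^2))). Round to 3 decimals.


Convert time: 1172 h = 4219200 s
ratio = min(1, 2*sqrt(6.9e-10*4219200/(pi*0.41^2)))
= 0.148495
M(t) = 2.3 * 0.148495 = 0.342%

0.342


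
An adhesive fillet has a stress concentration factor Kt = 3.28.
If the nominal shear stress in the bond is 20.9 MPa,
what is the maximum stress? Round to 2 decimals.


Max stress = 20.9 * 3.28 = 68.55 MPa

68.55


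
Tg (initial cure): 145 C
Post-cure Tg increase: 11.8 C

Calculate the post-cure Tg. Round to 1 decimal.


Post-cure Tg = 145 + 11.8 = 156.8 C

156.8


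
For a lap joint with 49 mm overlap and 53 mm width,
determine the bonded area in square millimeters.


Area = 49 * 53 = 2597 mm^2

2597


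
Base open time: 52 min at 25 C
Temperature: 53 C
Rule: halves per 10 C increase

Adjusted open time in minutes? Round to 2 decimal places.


Acceleration = 2^((53-25)/10) = 6.9644
Open time = 52 / 6.9644 = 7.47 min

7.47


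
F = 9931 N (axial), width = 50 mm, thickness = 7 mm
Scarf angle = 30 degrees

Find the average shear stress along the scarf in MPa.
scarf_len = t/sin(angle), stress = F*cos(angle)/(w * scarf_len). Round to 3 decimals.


scarf_len = 7/sin(30 deg) = 14.0000
cos(30 deg) = 0.866025
stress = 9931*0.866025/(50*14.0000) = 12.286 MPa

12.286


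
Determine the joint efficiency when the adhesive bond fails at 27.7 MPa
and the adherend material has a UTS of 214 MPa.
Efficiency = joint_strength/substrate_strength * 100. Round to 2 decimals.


Joint efficiency = 27.7 / 214 * 100
= 12.94%

12.94


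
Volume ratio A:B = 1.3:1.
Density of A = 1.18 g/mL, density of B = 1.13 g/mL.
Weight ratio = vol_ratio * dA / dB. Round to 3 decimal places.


Wt ratio = 1.3 * 1.18 / 1.13
= 1.358

1.358


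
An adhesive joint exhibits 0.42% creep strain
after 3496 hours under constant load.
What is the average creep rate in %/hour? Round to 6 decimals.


Creep rate = strain / time
= 0.42 / 3496
= 0.000120 %/h

0.000120


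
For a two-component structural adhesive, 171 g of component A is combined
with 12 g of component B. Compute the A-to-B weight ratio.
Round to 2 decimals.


Weight ratio A:B = 171 / 12
= 14.25

14.25


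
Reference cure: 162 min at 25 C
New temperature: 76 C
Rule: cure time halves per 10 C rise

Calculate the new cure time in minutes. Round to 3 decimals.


factor = 2^((76-25)/10) = 34.2968
t_new = 162 / 34.2968 = 4.723 min

4.723


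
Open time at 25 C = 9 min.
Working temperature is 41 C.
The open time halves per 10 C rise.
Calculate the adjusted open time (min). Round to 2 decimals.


factor = 2^((41 - 25) / 10) = 3.0314
ot = 9 / 3.0314 = 2.97 min

2.97


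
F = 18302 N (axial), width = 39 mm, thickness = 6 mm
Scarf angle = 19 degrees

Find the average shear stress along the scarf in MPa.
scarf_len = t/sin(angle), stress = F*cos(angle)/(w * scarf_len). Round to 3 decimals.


scarf_len = 6/sin(19 deg) = 18.4293
cos(19 deg) = 0.945519
stress = 18302*0.945519/(39*18.4293) = 24.077 MPa

24.077


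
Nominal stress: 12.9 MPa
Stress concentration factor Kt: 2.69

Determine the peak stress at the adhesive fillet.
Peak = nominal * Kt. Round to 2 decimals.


Peak stress = 12.9 * 2.69
= 34.70 MPa

34.70


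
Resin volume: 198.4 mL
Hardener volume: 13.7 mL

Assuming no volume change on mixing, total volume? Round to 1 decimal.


V_total = 198.4 + 13.7 = 212.1 mL

212.1


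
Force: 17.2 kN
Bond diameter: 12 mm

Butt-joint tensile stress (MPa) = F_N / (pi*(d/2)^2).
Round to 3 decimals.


F_N = 17.2 * 1000 = 17200.0 N
A = pi*(6.0)^2 = 113.0973 mm^2
stress = 17200.0 / 113.0973 = 152.081 MPa

152.081


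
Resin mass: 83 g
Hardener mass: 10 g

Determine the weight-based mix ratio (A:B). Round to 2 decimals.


Ratio = 83 / 10 = 8.30

8.30


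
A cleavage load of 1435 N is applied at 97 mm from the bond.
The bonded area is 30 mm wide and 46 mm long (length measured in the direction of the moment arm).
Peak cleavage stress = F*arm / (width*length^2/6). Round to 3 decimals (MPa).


Moment = 1435 * 97 = 139195 N*mm
Section modulus = 30 * 2116 / 6 = 63480 / 6 mm^3
Stress = 139195 / (63480 / 6) = 835170 / 63480
= 13.156 MPa

13.156


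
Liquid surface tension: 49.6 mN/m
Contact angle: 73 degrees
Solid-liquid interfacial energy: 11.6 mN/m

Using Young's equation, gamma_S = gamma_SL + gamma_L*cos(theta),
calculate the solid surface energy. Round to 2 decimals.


gamma_S = 11.6 + 49.6 * cos(73)
= 26.10 mN/m

26.10


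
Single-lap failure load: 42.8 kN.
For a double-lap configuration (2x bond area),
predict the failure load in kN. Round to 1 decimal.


Failure load = 42.8 * 2 = 85.6 kN

85.6


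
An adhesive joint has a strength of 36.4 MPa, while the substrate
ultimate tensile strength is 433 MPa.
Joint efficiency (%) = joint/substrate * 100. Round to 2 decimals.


Efficiency = 36.4 / 433 * 100
= 8.41%

8.41


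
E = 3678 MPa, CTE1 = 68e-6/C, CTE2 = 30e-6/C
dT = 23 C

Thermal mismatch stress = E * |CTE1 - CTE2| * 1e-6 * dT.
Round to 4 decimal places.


= 3678 * 38e-6 * 23
= 3.2146 MPa

3.2146


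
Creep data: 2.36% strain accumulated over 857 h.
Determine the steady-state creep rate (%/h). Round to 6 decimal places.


Rate = 2.36 / 857 = 0.002754 %/h

0.002754


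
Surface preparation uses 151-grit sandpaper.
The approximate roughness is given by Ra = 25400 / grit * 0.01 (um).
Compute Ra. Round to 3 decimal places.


Ra = 25400 / 151 * 0.01
= 254 / 151
= 1.682 um

1.682


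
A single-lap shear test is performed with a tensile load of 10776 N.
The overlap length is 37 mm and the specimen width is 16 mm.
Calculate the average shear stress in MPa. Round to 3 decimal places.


Shear stress = F / (overlap * width)
= 10776 / (37 * 16)
= 10776 / 592
= 18.203 MPa

18.203


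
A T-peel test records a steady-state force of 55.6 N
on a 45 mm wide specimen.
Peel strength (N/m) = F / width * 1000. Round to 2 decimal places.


Peel strength = 55.6 / 45 * 1000
= 1235.56 N/m

1235.56


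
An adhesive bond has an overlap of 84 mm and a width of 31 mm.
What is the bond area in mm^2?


Bond area = overlap * width
= 84 * 31
= 2604 mm^2

2604


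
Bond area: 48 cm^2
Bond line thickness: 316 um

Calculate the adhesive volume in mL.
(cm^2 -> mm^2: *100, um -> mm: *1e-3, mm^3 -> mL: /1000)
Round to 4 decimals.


V = 48*100 * 316*1e-3 / 1000
= 1.5168 mL

1.5168


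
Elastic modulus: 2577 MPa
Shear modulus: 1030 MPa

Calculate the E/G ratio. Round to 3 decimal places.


E / G = 2577 / 1030 = 2.502

2.502


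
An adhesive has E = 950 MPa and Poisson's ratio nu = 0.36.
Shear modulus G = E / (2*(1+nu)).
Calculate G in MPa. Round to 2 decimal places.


G = 950 / (2*(1+0.36))
= 950 / 2.72
= 349.26 MPa

349.26


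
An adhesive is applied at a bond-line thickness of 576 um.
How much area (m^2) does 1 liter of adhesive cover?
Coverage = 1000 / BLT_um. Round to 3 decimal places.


Coverage = 1000 / 576 = 1.736 m^2

1.736


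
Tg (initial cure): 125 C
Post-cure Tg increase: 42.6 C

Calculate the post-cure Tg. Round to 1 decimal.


Post-cure Tg = 125 + 42.6 = 167.6 C

167.6


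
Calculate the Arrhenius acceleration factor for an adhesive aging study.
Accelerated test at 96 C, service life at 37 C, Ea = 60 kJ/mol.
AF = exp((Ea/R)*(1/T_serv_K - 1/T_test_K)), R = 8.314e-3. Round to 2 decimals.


T_test = 369.15 K, T_serv = 310.15 K
Ea/R = 60 / 0.008314 = 7216.74
AF = exp(7216.74 * (1/310.15 - 1/369.15))
= 41.22

41.22


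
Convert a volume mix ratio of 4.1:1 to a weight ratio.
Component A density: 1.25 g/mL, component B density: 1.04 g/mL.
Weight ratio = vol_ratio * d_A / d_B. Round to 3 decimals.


= 4.1 * 1.25 / 1.04 = 4.928

4.928


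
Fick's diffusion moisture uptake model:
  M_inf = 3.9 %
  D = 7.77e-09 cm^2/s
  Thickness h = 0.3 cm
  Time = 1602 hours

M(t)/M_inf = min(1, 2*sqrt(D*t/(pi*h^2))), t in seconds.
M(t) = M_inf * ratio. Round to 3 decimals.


t_sec = 1602 * 3600 = 5767200
ratio = 2*sqrt(7.77e-09*5767200/(pi*0.3^2))
= min(1, 0.796209)
= 0.796209
M(t) = 3.9 * 0.796209 = 3.105 %

3.105


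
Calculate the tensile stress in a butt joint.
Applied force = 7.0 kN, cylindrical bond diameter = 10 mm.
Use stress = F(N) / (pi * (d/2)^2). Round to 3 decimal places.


A = pi * 5.0^2 = 78.5398 mm^2
sigma = 7000.0 / 78.5398 = 89.127 MPa

89.127


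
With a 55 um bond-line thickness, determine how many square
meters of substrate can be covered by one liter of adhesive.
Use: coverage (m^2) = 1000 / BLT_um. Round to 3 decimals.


Coverage = 1000 / 55 = 18.182 m^2

18.182


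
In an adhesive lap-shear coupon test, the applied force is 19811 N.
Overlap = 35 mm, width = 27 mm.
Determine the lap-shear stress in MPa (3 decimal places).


stress = F / (overlap * width)
= 19811 / (35 * 27)
= 20.964 MPa

20.964


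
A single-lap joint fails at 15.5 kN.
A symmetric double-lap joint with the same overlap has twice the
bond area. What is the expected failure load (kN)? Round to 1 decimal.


Double-lap load = 2 * 15.5 = 31.0 kN

31.0


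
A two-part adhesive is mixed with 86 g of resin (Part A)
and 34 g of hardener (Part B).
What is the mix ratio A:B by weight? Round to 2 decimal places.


Mix ratio = mass_A / mass_B
= 86 / 34
= 2.53

2.53


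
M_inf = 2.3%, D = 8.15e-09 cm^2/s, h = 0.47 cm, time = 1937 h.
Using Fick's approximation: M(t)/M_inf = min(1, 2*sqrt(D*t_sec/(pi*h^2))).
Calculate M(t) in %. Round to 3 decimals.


t = 6973200 s
ratio = min(1, 2*sqrt(8.15e-09*6973200/(pi*0.2209)))
= 0.572337
M(t) = 2.3 * 0.572337 = 1.316%

1.316


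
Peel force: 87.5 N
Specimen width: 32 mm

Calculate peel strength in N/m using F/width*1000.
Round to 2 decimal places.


Peel strength = 87.5 / 32 * 1000 = 2734.38 N/m

2734.38
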